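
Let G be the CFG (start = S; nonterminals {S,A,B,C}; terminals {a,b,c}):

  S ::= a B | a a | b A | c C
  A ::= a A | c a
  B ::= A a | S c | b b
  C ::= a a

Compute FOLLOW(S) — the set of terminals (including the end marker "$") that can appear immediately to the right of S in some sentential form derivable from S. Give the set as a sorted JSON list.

FIRST iteration:
round 1:
  A via A→a A: +{a}
  A via A→c a: +{c}
  B via B→A a: +{a,c}
  B via B→b b: +{b}
  C via C→a a: +{a}
  S via S→a B: +{a}
  S via S→b A: +{b}
  S via S→c C: +{c}
  FIRST(S)={a,b,c}  FIRST(A)={a,c}  FIRST(B)={a,b,c}  FIRST(C)={a}
round 2: (stable)
  FIRST(S)={a,b,c}  FIRST(A)={a,c}  FIRST(B)={a,b,c}  FIRST(C)={a}

FOLLOW iteration:
FOLLOW(S) := {$}
pass 1:
  B→A a: FOLLOW(A) ⊇ FIRST(a) = {a}; new: +{a}
  B→S c: FOLLOW(S) ⊇ FIRST(c) = {c}; new: +{c}
  S→a B: FOLLOW(B) ⊇ FOLLOW(S) ⊇ {$,c}; new: +{$,c}
  S→b A: FOLLOW(A) ⊇ FOLLOW(S) ⊇ {$,c}; new: +{$,c}
  S→c C: FOLLOW(C) ⊇ FOLLOW(S) ⊇ {$,c}; new: +{$,c}
  FOLLOW(S)={$,c}  FOLLOW(A)={$,a,c}  FOLLOW(B)={$,c}  FOLLOW(C)={$,c}
pass 2: done
  FOLLOW(S)={$,c}  FOLLOW(A)={$,a,c}  FOLLOW(B)={$,c}  FOLLOW(C)={$,c}

FOLLOW(S) = ["$", "c"]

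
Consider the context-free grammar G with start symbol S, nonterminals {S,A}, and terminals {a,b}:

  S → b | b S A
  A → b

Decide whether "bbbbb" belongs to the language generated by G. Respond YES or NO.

Convert to CNF:
  S -> T0 X1 | b
  A -> b
  T0 -> b
  X1 -> S A

CYK fill:
  [0..0]={A,S,T0}  "b"  orig:{A,S}
  [1..1]={A,S,T0}  "b"  orig:{A,S}
  [2..2]={A,S,T0}  "b"  orig:{A,S}
  [3..3]={A,S,T0}  "b"  orig:{A,S}
  [4..4]={A,S,T0}  "b"  orig:{A,S}
  [0..1]={X1}  "bb"  orig:{}
  [1..2]={X1}  "bb"  orig:{}
  [2..3]={X1}  "bb"  orig:{}
  [3..4]={X1}  "bb"  orig:{}
  [0..2]={S}  "bbb"
  [1..3]={S}  "bbb"
  [2..4]={S}  "bbb"
  [0..3]={X1}  "bbbb"  orig:{}
  [1..4]={X1}  "bbbb"  orig:{}
  [0..4]={S}  "bbbbb"

S ∈ T[0,4] ⇒ YES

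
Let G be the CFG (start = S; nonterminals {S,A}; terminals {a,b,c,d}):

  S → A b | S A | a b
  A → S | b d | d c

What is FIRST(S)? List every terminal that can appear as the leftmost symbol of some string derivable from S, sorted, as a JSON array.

FIRST sets, iterate to fixpoint:
iter 1:
  A via A→b d: +{b}
  A via A→d c: +{d}
  S via S→A b: +{b,d}
  S via S→a b: +{a}
  FIRST(S)={a,b,d}  FIRST(A)={b,d}
iter 2:
  A via A→S: +{a}
  FIRST(S)={a,b,d}  FIRST(A)={a,b,d}
iter 3: — fixpoint
  FIRST(S)={a,b,d}  FIRST(A)={a,b,d}

FIRST(S) = ["a", "b", "d"]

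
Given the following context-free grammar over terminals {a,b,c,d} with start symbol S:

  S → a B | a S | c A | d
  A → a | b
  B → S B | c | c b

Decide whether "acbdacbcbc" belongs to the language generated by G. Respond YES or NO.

CNF form of G:
  S -> T0 A | T2 B | T2 S | d
  A -> a | b
  B -> S B | T0 T1 | c
  T0 -> c
  T1 -> b
  T2 -> a

CYK fill:
  cell(0,0) a: {A,T2}  orig:{A}
  cell(1,1) c: {B,T0}  orig:{B}
  cell(2,2) b: {A,T1}  orig:{A}
  cell(3,3) d: {S}
  cell(4,4) a: {A,T2}  orig:{A}
  cell(5,5) c: {B,T0}  orig:{B}
  cell(6,6) b: {A,T1}  orig:{A}
  cell(7,7) c: {B,T0}  orig:{B}
  cell(8,8) b: {A,T1}  orig:{A}
  cell(9,9) c: {B,T0}  orig:{B}
  cell(0,1) ac: {S}
  cell(1,2) cb: {B,S}
  cell(2,3) bd: ∅
  cell(3,4) da: ∅
  cell(4,5) ac: {S}
  cell(5,6) cb: {B,S}
  cell(6,7) bc: ∅
  cell(7,8) cb: {B,S}
  cell(8,9) bc: ∅
  cell(0,2) acb: {S}
  cell(1,3) cbd: ∅
  cell(2,4) bda: ∅
  cell(3,5) dac: ∅
  cell(4,6) acb: {S}
  cell(5,7) cbc: {B}
  cell(6,8) bcb: ∅
  cell(7,9) cbc: {B}
  cell(0,3) acbd: ∅
  cell(1,4) cbda: ∅
  cell(2,5) bdac: ∅
  cell(3,6) dacb: ∅
  cell(4,7) acbc: {B,S}
  cell(5,8) cbcb: {B}
  cell(6,9) bcbc: ∅
  cell(0,4) acbda: ∅
  cell(1,5) cbdac: ∅
  cell(2,6) bdacb: ∅
  cell(3,7) dacbc: {B}
  cell(4,8) acbcb: {B,S}
  cell(5,9) cbcbc: {B}
  cell(0,5) acbdac: ∅
  cell(1,6) cbdacb: ∅
  cell(2,7) bdacbc: ∅
  cell(3,8) dacbcb: {B}
  cell(4,9) acbcbc: {B,S}
  cell(0,6) acbdacb: ∅
  cell(1,7) cbdacbc: {B}
  cell(2,8) bdacbcb: ∅
  cell(3,9) dacbcbc: {B}
  cell(0,7) acbdacbc: {B,S}
  cell(1,8) cbdacbcb: {B}
  cell(2,9) bdacbcbc: ∅
  cell(0,8) acbdacbcb: {B,S}
  cell(1,9) cbdacbcbc: {B}
  cell(0,9) acbdacbcbc: {B,S}

S ∈ T[0,9] ⇒ YES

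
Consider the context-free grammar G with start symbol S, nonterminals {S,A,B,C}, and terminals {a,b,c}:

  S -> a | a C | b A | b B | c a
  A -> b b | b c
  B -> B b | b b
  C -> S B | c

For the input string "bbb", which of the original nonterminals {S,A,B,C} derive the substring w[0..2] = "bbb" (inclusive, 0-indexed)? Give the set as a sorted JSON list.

Convert to CNF:
  S -> T0 A | T0 B | T1 T2 | T2 C | a
  A -> T0 T0 | T0 T1
  B -> B T0 | T0 T0
  C -> S B | c
  T0 -> b
  T1 -> c
  T2 -> a

CYK table (by increasing span), restricted to cells inside w[0..2]:
  T[0,0] 'b' = {T0}  orig:{}
  T[1,1] 'b' = {T0}  orig:{}
  T[2,2] 'b' = {T0}  orig:{}
  T[0,1] 'bb' = {A,B}
  T[1,2] 'bb' = {A,B}
  T[0,2] 'bbb' = {B,S}

Original NTs in T[0,2] deriving "bbb": ["B", "S"]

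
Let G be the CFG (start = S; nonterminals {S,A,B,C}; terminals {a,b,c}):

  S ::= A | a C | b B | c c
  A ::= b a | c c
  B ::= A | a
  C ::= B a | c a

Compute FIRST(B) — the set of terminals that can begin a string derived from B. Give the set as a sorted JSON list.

Compute FIRST by fixpoint:
pass 1:
  A via A→b a: +{b}
  A via A→c c: +{c}
  B via B→A: +{b,c}
  B via B→a: +{a}
  C via C→B a: +{a,b,c}
  S via S→A: +{b,c}
  S via S→a C: +{a}
  FIRST[S]={a,b,c}  FIRST[A]={b,c}  FIRST[B]={a,b,c}  FIRST[C]={a,b,c}
pass 2: (no change)
  FIRST[S]={a,b,c}  FIRST[A]={b,c}  FIRST[B]={a,b,c}  FIRST[C]={a,b,c}

FIRST(B) = ["a", "b", "c"]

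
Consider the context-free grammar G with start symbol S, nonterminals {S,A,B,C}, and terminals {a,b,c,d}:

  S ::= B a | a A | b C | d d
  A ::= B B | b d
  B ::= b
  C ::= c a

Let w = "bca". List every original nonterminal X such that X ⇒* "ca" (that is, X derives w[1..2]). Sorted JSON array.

CNF form of G:
  S -> B T3 | T0 C | T1 T1 | T3 A
  A -> B B | T0 T1
  B -> b
  C -> T2 T3
  T0 -> b
  T1 -> d
  T2 -> c
  T3 -> a

CYK table (by increasing span), restricted to cells inside w[1..2]:
  T[1,1] 'c' = {T2}  orig:{}
  T[2,2] 'a' = {T3}  orig:{}
  T[1,2] 'ca' = {C}

Original NTs in T[1,2] deriving "ca": ["C"]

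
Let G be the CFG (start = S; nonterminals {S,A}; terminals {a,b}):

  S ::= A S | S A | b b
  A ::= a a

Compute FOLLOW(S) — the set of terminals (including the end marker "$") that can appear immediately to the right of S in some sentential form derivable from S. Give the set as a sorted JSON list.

Compute FIRST by fixpoint:
pass 1:
  A via A→a a: +{a}
  S via S→A S: +{a}
  S via S→b b: +{b}
  FIRST(S)={a,b}  FIRST(A)={a}
pass 2: — fixpoint
  FIRST(S)={a,b}  FIRST(A)={a}

FOLLOW sets:
seed FOLLOW(S) with $
iter 1:
  S→A S: FOLLOW(A) ⊇ FIRST(S) = {a,b}; new: +{a,b}
  S→S A: FOLLOW(S) ⊇ FIRST(A) = {a}; new: +{a}
  S→S A: FOLLOW(A) ⊇ FOLLOW(S) ⊇ {$,a}; new: +{$}
  S: {$,a}  A: {$,a,b}
iter 2: — fixpoint
  S: {$,a}  A: {$,a,b}

FOLLOW(S) = ["$", "a"]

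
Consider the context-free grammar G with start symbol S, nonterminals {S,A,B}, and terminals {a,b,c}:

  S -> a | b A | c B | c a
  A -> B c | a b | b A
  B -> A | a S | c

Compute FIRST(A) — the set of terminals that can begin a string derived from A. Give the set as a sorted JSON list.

Compute FIRST by fixpoint:
pass 1:
  A via A→a b: +{a}
  A via A→b A: +{b}
  B via B→A: +{a,b}
  B via B→c: +{c}
  S via S→a: +{a}
  S via S→b A: +{b}
  S via S→c B: +{c}
  FIRST(S)={a,b,c}  FIRST(A)={a,b}  FIRST(B)={a,b,c}
pass 2:
  A via A→B c: +{c}
  FIRST(S)={a,b,c}  FIRST(A)={a,b,c}  FIRST(B)={a,b,c}
pass 3: — fixpoint
  FIRST(S)={a,b,c}  FIRST(A)={a,b,c}  FIRST(B)={a,b,c}

FIRST(A) = ["a", "b", "c"]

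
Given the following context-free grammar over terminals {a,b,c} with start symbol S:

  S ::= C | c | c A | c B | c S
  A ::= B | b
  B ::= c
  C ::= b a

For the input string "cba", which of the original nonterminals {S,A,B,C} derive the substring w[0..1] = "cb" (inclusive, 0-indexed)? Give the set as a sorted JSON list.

Convert to CNF:
  S -> T0 T1 | T2 A | T2 B | T2 S | c
  A -> b | c
  B -> c
  C -> T0 T1
  T0 -> b
  T1 -> a
  T2 -> c

Fill CYK table bottom-up (cells [i..j] with 0 ≤ i ≤ j ≤ 1 only):
  T[0,0] 'c' = {A,B,S,T2}  orig:{A,B,S}
  T[1,1] 'b' = {A,T0}  orig:{A}
  T[0,1] 'cb' = {S}

Original NTs in T[0,1] deriving "cb": ["S"]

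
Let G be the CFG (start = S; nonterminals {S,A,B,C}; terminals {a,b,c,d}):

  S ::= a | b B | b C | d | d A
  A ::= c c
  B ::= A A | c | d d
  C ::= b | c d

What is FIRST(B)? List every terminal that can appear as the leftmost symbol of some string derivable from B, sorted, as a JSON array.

FIRST iteration:
[1]
  A via A→c c: +{c}
  B via B→A A: +{c}
  B via B→d d: +{d}
  C via C→b: +{b}
  C via C→c d: +{c}
  S via S→a: +{a}
  S via S→b B: +{b}
  S via S→d: +{d}
  FIRST[S]={a,b,d}  FIRST[A]={c}  FIRST[B]={c,d}  FIRST[C]={b,c}
[2] (stable)
  FIRST[S]={a,b,d}  FIRST[A]={c}  FIRST[B]={c,d}  FIRST[C]={b,c}

FIRST(B) = ["c", "d"]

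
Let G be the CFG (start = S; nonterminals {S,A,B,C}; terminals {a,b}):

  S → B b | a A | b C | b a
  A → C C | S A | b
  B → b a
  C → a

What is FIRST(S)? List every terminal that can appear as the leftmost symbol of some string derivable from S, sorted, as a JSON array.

Compute FIRST by fixpoint:
round 1:
  A via A→b: +{b}
  B via B→b a: +{b}
  C via C→a: +{a}
  S via S→B b: +{b}
  S via S→a A: +{a}
  FIRST(S)={a,b}  FIRST(A)={b}  FIRST(B)={b}  FIRST(C)={a}
round 2:
  A via A→C C: +{a}
  FIRST(S)={a,b}  FIRST(A)={a,b}  FIRST(B)={b}  FIRST(C)={a}
round 3: (no change)
  FIRST(S)={a,b}  FIRST(A)={a,b}  FIRST(B)={b}  FIRST(C)={a}

FIRST(S) = ["a", "b"]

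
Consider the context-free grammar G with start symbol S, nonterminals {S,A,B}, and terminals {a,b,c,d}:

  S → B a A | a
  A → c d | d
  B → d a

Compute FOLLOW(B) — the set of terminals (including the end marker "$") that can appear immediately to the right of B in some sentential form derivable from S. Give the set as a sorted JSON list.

Compute FIRST by fixpoint:
[1]
  A via A→c d: +{c}
  A via A→d: +{d}
  B via B→d a: +{d}
  S via S→B a A: +{d}
  S via S→a: +{a}
  FIRST(S)={a,d}  FIRST(A)={c,d}  FIRST(B)={d}
[2] (stable)
  FIRST(S)={a,d}  FIRST(A)={c,d}  FIRST(B)={d}

Compute FOLLOW by fixpoint:
FOLLOW(S) := {$}
[1]
  S→B a A: FOLLOW(B) ⊇ FIRST(a) = {a}; new: +{a}
  S→B a A: FOLLOW(A) ⊇ FOLLOW(S) ⊇ {$}; new: +{$}
  FOLLOW[S]={$}  FOLLOW[A]={$}  FOLLOW[B]={a}
[2] done
  FOLLOW[S]={$}  FOLLOW[A]={$}  FOLLOW[B]={a}

FOLLOW(B) = ["a"]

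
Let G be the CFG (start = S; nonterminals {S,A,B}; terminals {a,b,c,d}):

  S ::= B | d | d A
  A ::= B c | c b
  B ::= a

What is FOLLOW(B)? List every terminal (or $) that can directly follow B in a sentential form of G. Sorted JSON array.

FIRST sets, iterate to fixpoint:
iter 1:
  A via A→c b: +{c}
  B via B→a: +{a}
  S via S→B: +{a}
  S via S→d: +{d}
  S: {a,d}  A: {c}  B: {a}
iter 2:
  A via A→B c: +{a}
  S: {a,d}  A: {a,c}  B: {a}
iter 3: (no change)
  S: {a,d}  A: {a,c}  B: {a}

FOLLOW iteration:
seed FOLLOW(S) with $
iter 1:
  A→B c: FOLLOW(B) ⊇ FIRST(c) = {c}; new: +{c}
  S→B: FOLLOW(B) ⊇ FOLLOW(S) ⊇ {$}; new: +{$}
  S→d A: FOLLOW(A) ⊇ FOLLOW(S) ⊇ {$}; new: +{$}
  FOLLOW(S)={$}  FOLLOW(A)={$}  FOLLOW(B)={$,c}
iter 2: done
  FOLLOW(S)={$}  FOLLOW(A)={$}  FOLLOW(B)={$,c}

FOLLOW(B) = ["$", "c"]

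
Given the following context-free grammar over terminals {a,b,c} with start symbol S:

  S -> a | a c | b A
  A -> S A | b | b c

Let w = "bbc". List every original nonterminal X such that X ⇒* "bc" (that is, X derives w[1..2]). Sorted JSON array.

CNF form of G:
  S -> T0 A | T2 T1 | a
  A -> S A | T0 T1 | b
  T0 -> b
  T1 -> c
  T2 -> a

CYK table (by increasing span), restricted to cells inside w[1..2]:
  [1..1]={A,T0}  "b"  orig:{A}
  [2..2]={T1}  "c"  orig:{}
  [1..2]={A}  "bc"

Original NTs in T[1,2] deriving "bc": ["A"]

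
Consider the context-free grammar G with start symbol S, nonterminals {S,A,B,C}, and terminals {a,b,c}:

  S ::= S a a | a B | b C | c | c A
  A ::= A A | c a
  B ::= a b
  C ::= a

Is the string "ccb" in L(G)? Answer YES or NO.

Convert to CNF:
  S -> S X3 | T0 A | T1 B | T2 C | c
  A -> A A | T0 T1
  B -> T1 T2
  C -> a
  T0 -> c
  T1 -> a
  T2 -> b
  X3 -> T1 T1

CYK fill:
  [0..0]={S,T0}  "c"  orig:{S}
  [1..1]={S,T0}  "c"  orig:{S}
  [2..2]={T2}  "b"  orig:{}
  [0..1]=∅  "cc"
  [1..2]=∅  "cb"
  [0..2]=∅  "ccb"

S ∉ T[0,2] ⇒ NO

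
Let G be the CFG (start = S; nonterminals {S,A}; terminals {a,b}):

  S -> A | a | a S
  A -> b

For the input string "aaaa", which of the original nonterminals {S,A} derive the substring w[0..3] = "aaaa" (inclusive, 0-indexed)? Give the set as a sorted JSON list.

CNF form of G:
  S -> T0 S | a | b
  A -> b
  T0 -> a

CYK table (by increasing span) — only the sub-triangle for w[0..3]:
  T[0,0] 'a' = {S,T0}  orig:{S}
  T[1,1] 'a' = {S,T0}  orig:{S}
  T[2,2] 'a' = {S,T0}  orig:{S}
  T[3,3] 'a' = {S,T0}  orig:{S}
  T[0,1] 'aa' = {S}
  T[1,2] 'aa' = {S}
  T[2,3] 'aa' = {S}
  T[0,2] 'aaa' = {S}
  T[1,3] 'aaa' = {S}
  T[0,3] 'aaaa' = {S}

Original NTs in T[0,3] deriving "aaaa": ["S"]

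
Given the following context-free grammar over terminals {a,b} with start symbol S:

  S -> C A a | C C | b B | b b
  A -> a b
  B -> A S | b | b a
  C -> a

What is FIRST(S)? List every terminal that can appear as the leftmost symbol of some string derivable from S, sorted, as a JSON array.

FIRST sets, iterate to fixpoint:
[1]
  A via A→a b: +{a}
  B via B→A S: +{a}
  B via B→b: +{b}
  C via C→a: +{a}
  S via S→C A a: +{a}
  S via S→b B: +{b}
  FIRST[S]={a,b}  FIRST[A]={a}  FIRST[B]={a,b}  FIRST[C]={a}
[2] (stable)
  FIRST[S]={a,b}  FIRST[A]={a}  FIRST[B]={a,b}  FIRST[C]={a}

FIRST(S) = ["a", "b"]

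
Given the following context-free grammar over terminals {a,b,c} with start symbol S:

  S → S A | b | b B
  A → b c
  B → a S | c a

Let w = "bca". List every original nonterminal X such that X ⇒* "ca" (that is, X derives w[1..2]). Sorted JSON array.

Convert to CNF:
  S -> S A | T0 B | b
  A -> T0 T1
  B -> T1 T2 | T2 S
  T0 -> b
  T1 -> c
  T2 -> a

Fill CYK table bottom-up, restricted to cells inside w[1..2]:
  cell(1,1) c: {T1}  orig:{}
  cell(2,2) a: {T2}  orig:{}
  cell(1,2) ca: {B}

Original NTs in T[1,2] deriving "ca": ["B"]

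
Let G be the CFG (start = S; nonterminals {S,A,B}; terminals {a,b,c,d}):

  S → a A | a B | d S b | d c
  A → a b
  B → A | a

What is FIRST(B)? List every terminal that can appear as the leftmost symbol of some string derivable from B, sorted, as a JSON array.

Compute FIRST by fixpoint:
[1]
  A via A→a b: +{a}
  B via B→A: +{a}
  S via S→a A: +{a}
  S via S→d S b: +{d}
  FIRST[S]={a,d}  FIRST[A]={a}  FIRST[B]={a}
[2] done
  FIRST[S]={a,d}  FIRST[A]={a}  FIRST[B]={a}

FIRST(B) = ["a"]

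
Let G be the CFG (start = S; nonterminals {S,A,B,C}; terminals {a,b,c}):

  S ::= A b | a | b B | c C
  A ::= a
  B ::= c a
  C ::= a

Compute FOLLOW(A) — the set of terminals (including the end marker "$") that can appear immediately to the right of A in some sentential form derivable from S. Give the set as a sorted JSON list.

Compute FIRST by fixpoint:
iter 1:
  A via A→a: +{a}
  B via B→c a: +{c}
  C via C→a: +{a}
  S via S→A b: +{a}
  S via S→b B: +{b}
  S via S→c C: +{c}
  FIRST(S)={a,b,c}  FIRST(A)={a}  FIRST(B)={c}  FIRST(C)={a}
iter 2: (stable)
  FIRST(S)={a,b,c}  FIRST(A)={a}  FIRST(B)={c}  FIRST(C)={a}

FOLLOW iteration:
FOLLOW(S) := {$}
iter 1:
  S→A b: FOLLOW(A) ⊇ FIRST(b) = {b}; new: +{b}
  S→b B: FOLLOW(B) ⊇ FOLLOW(S) ⊇ {$}; new: +{$}
  S→c C: FOLLOW(C) ⊇ FOLLOW(S) ⊇ {$}; new: +{$}
  FOLLOW[S]={$}  FOLLOW[A]={b}  FOLLOW[B]={$}  FOLLOW[C]={$}
iter 2: (stable)
  FOLLOW[S]={$}  FOLLOW[A]={b}  FOLLOW[B]={$}  FOLLOW[C]={$}

FOLLOW(A) = ["b"]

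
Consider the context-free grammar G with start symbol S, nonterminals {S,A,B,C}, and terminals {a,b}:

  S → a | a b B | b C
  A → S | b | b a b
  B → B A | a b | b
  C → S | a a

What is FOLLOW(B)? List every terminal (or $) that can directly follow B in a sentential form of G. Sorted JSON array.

FIRST sets, iterate to fixpoint:
pass 1:
  A via A→b: +{b}
  B via B→a b: +{a}
  B via B→b: +{b}
  C via C→a a: +{a}
  S via S→a: +{a}
  S via S→b C: +{b}
  FIRST(S)={a,b}  FIRST(A)={b}  FIRST(B)={a,b}  FIRST(C)={a}
pass 2:
  A via A→S: +{a}
  C via C→S: +{b}
  FIRST(S)={a,b}  FIRST(A)={a,b}  FIRST(B)={a,b}  FIRST(C)={a,b}
pass 3: — fixpoint
  FIRST(S)={a,b}  FIRST(A)={a,b}  FIRST(B)={a,b}  FIRST(C)={a,b}

FOLLOW sets:
initialize: $ ∈ FOLLOW(S)
iter 1:
  B→B A: FOLLOW(B) ⊇ FIRST(A) = {a,b}; new: +{a,b}
  B→B A: FOLLOW(A) ⊇ FOLLOW(B) ⊇ {a,b}; new: +{a,b}
  S→a b B: FOLLOW(B) ⊇ FOLLOW(S) ⊇ {$}; new: +{$}
  S→b C: FOLLOW(C) ⊇ FOLLOW(S) ⊇ {$}; new: +{$}
  FOLLOW(S)={$}  FOLLOW(A)={a,b}  FOLLOW(B)={$,a,b}  FOLLOW(C)={$}
iter 2:
  A→S: FOLLOW(S) ⊇ FOLLOW(A) ⊇ {a,b}; new: +{a,b}
  B→B A: FOLLOW(A) ⊇ FOLLOW(B) ⊇ {$,a,b}; new: +{$}
  S→b C: FOLLOW(C) ⊇ FOLLOW(S) ⊇ {$,a,b}; new: +{a,b}
  FOLLOW(S)={$,a,b}  FOLLOW(A)={$,a,b}  FOLLOW(B)={$,a,b}  FOLLOW(C)={$,a,b}
iter 3: (no change)
  FOLLOW(S)={$,a,b}  FOLLOW(A)={$,a,b}  FOLLOW(B)={$,a,b}  FOLLOW(C)={$,a,b}

FOLLOW(B) = ["$", "a", "b"]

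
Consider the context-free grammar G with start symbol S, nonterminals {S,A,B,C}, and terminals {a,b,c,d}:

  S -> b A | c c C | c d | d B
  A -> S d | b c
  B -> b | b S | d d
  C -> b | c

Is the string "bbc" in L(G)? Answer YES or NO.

Convert to CNF:
  S -> T0 B | T1 A | T2 T0 | T2 X3
  A -> S T0 | T1 T2
  B -> T0 T0 | T1 S | b
  C -> b | c
  T0 -> d
  T1 -> b
  T2 -> c
  X3 -> T2 C

CYK fill:
  cell(0,0) b: {B,C,T1}  orig:{B,C}
  cell(1,1) b: {B,C,T1}  orig:{B,C}
  cell(2,2) c: {C,T2}  orig:{C}
  cell(0,1) bb: ∅
  cell(1,2) bc: {A}
  cell(0,2) bbc: {S}

S ∈ T[0,2] ⇒ YES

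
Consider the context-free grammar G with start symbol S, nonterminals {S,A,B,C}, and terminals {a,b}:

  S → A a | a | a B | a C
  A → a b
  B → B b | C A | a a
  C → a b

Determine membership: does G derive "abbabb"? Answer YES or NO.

CNF form of G:
  S -> A T0 | T0 B | T0 C | a
  A -> T0 T1
  B -> B T1 | C A | T0 T0
  C -> T0 T1
  T0 -> a
  T1 -> b

Fill CYK table bottom-up:
  cell(0,0) a: {S,T0}  orig:{S}
  cell(1,1) b: {T1}  orig:{}
  cell(2,2) b: {T1}  orig:{}
  cell(3,3) a: {S,T0}  orig:{S}
  cell(4,4) b: {T1}  orig:{}
  cell(5,5) b: {T1}  orig:{}
  cell(0,1) ab: {A,C}
  cell(1,2) bb: ∅
  cell(2,3) ba: ∅
  cell(3,4) ab: {A,C}
  cell(4,5) bb: ∅
  cell(0,2) abb: ∅
  cell(1,3) bba: ∅
  cell(2,4) bab: ∅
  cell(3,5) abb: ∅
  cell(0,3) abba: ∅
  cell(1,4) bbab: ∅
  cell(2,5) babb: ∅
  cell(0,4) abbab: ∅
  cell(1,5) bbabb: ∅
  cell(0,5) abbabb: ∅

S ∉ T[0,5] ⇒ NO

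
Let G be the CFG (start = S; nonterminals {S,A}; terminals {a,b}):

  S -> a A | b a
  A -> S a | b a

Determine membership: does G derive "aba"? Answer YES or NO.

Convert to CNF:
  S -> T0 A | T1 T0
  A -> S T0 | T1 T0
  T0 -> a
  T1 -> b

CYK table (by increasing span):
  T[0,0] 'a' = {T0}  orig:{}
  T[1,1] 'b' = {T1}  orig:{}
  T[2,2] 'a' = {T0}  orig:{}
  T[0,1] 'ab' = ∅
  T[1,2] 'ba' = {A,S}
  T[0,2] 'aba' = {S}

S ∈ T[0,2] ⇒ YES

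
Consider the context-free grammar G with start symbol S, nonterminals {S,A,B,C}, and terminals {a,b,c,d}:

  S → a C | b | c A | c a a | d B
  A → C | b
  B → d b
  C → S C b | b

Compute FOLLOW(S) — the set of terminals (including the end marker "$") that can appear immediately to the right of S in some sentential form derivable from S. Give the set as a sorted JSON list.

FIRST iteration:
[1]
  A via A→b: +{b}
  B via B→d b: +{d}
  C via C→b: +{b}
  S via S→a C: +{a}
  S via S→b: +{b}
  S via S→c A: +{c}
  S via S→d B: +{d}
  FIRST[S]={a,b,c,d}  FIRST[A]={b}  FIRST[B]={d}  FIRST[C]={b}
[2]
  C via C→S C b: +{a,c,d}
  FIRST[S]={a,b,c,d}  FIRST[A]={b}  FIRST[B]={d}  FIRST[C]={a,b,c,d}
[3]
  A via A→C: +{a,c,d}
  FIRST[S]={a,b,c,d}  FIRST[A]={a,b,c,d}  FIRST[B]={d}  FIRST[C]={a,b,c,d}
[4] done
  FIRST[S]={a,b,c,d}  FIRST[A]={a,b,c,d}  FIRST[B]={d}  FIRST[C]={a,b,c,d}

FOLLOW iteration:
FOLLOW(S) := {$}
[1]
  C→S C b: FOLLOW(S) ⊇ FIRST(C) = {a,b,c,d}; new: +{a,b,c,d}
  C→S C b: FOLLOW(C) ⊇ FIRST(b) = {b}; new: +{b}
  S→a C: FOLLOW(C) ⊇ FOLLOW(S) ⊇ {$,a,b,c,d}; new: +{$,a,c,d}
  S→c A: FOLLOW(A) ⊇ FOLLOW(S) ⊇ {$,a,b,c,d}; new: +{$,a,b,c,d}
  S→d B: FOLLOW(B) ⊇ FOLLOW(S) ⊇ {$,a,b,c,d}; new: +{$,a,b,c,d}
  S: {$,a,b,c,d}  A: {$,a,b,c,d}  B: {$,a,b,c,d}  C: {$,a,b,c,d}
[2] (no change)
  S: {$,a,b,c,d}  A: {$,a,b,c,d}  B: {$,a,b,c,d}  C: {$,a,b,c,d}

FOLLOW(S) = ["$", "a", "b", "c", "d"]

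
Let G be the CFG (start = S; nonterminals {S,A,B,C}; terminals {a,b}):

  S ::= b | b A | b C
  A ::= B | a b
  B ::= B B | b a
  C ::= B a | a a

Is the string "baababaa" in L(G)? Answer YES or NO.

CNF form of G:
  S -> T1 A | T1 C | b
  A -> B B | T0 T1 | T1 T0
  B -> B B | T1 T0
  C -> B T0 | T0 T0
  T0 -> a
  T1 -> b

CYK fill:
  T[0,0] 'b' = {S,T1}  orig:{S}
  T[1,1] 'a' = {T0}  orig:{}
  T[2,2] 'a' = {T0}  orig:{}
  T[3,3] 'b' = {S,T1}  orig:{S}
  T[4,4] 'a' = {T0}  orig:{}
  T[5,5] 'b' = {S,T1}  orig:{S}
  T[6,6] 'a' = {T0}  orig:{}
  T[7,7] 'a' = {T0}  orig:{}
  T[0,1] 'ba' = {A,B}
  T[1,2] 'aa' = {C}
  T[2,3] 'ab' = {A}
  T[3,4] 'ba' = {A,B}
  T[4,5] 'ab' = {A}
  T[5,6] 'ba' = {A,B}
  T[6,7] 'aa' = {C}
  T[0,2] 'baa' = {C,S}
  T[1,3] 'aab' = ∅
  T[2,4] 'aba' = ∅
  T[3,5] 'bab' = {S}
  T[4,6] 'aba' = ∅
  T[5,7] 'baa' = {C,S}
  T[0,3] 'baab' = ∅
  T[1,4] 'aaba' = ∅
  T[2,5] 'abab' = ∅
  T[3,6] 'baba' = {A,B}
  T[4,7] 'abaa' = ∅
  T[0,4] 'baaba' = ∅
  T[1,5] 'aabab' = ∅
  T[2,6] 'ababa' = ∅
  T[3,7] 'babaa' = {C}
  T[0,5] 'baabab' = ∅
  T[1,6] 'aababa' = ∅
  T[2,7] 'ababaa' = ∅
  T[0,6] 'baababa' = ∅
  T[1,7] 'aababaa' = ∅
  T[0,7] 'baababaa' = ∅

S ∉ T[0,7] ⇒ NO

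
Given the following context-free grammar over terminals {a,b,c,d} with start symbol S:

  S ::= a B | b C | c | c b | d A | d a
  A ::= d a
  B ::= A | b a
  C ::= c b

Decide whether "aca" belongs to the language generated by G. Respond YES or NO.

Convert to CNF:
  S -> T0 A | T0 T1 | T1 B | T2 C | T3 T2 | c
  A -> T0 T1
  B -> T0 T1 | T2 T1
  C -> T3 T2
  T0 -> d
  T1 -> a
  T2 -> b
  T3 -> c

Fill CYK table bottom-up:
  [0..0]={T1}  "a"  orig:{}
  [1..1]={S,T3}  "c"  orig:{S}
  [2..2]={T1}  "a"  orig:{}
  [0..1]=∅  "ac"
  [1..2]=∅  "ca"
  [0..2]=∅  "aca"

S ∉ T[0,2] ⇒ NO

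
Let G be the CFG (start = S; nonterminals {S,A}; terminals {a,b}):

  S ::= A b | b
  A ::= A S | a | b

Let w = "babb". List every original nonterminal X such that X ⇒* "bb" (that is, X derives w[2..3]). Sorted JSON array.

Convert to CNF:
  S -> A T0 | b
  A -> A S | a | b
  T0 -> b

Fill CYK table bottom-up (cells [i..j] with 2 ≤ i ≤ j ≤ 3 only):
  [2..2]={A,S,T0}  "b"  orig:{A,S}
  [3..3]={A,S,T0}  "b"  orig:{A,S}
  [2..3]={A,S}  "bb"

Original NTs in T[2,3] deriving "bb": ["A", "S"]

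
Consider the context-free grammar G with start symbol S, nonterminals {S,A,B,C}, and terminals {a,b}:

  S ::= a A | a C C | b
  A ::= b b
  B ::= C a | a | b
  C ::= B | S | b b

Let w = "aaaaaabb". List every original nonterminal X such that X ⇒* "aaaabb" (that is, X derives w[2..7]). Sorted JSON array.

Convert to CNF:
  S -> T1 A | T1 X3 | b
  A -> T0 T0
  B -> C T1 | a | b
  C -> C T1 | T0 T0 | T1 A | T1 X2 | a | b
  T0 -> b
  T1 -> a
  X2 -> C C
  X3 -> C C

CYK table (by increasing span) (cells [i..j] with 2 ≤ i ≤ j ≤ 7 only):
  T[2,2] 'a' = {B,C,T1}  orig:{B,C}
  T[3,3] 'a' = {B,C,T1}  orig:{B,C}
  T[4,4] 'a' = {B,C,T1}  orig:{B,C}
  T[5,5] 'a' = {B,C,T1}  orig:{B,C}
  T[6,6] 'b' = {B,C,S,T0}  orig:{B,C,S}
  T[7,7] 'b' = {B,C,S,T0}  orig:{B,C,S}
  T[2,3] 'aa' = {B,C,X2,X3}  orig:{B,C}
  T[3,4] 'aa' = {B,C,X2,X3}  orig:{B,C}
  T[4,5] 'aa' = {B,C,X2,X3}  orig:{B,C}
  T[5,6] 'ab' = {X2,X3}  orig:{}
  T[6,7] 'bb' = {A,C,X2,X3}  orig:{A,C}
  T[2,4] 'aaa' = {B,C,S,X2,X3}  orig:{B,C,S}
  T[3,5] 'aaa' = {B,C,S,X2,X3}  orig:{B,C,S}
  T[4,6] 'aab' = {C,S,X2,X3}  orig:{C,S}
  T[5,7] 'abb' = {C,S,X2,X3}  orig:{C,S}
  T[2,5] 'aaaa' = {B,C,S,X2,X3}  orig:{B,C,S}
  T[3,6] 'aaab' = {C,S,X2,X3}  orig:{C,S}
  T[4,7] 'aabb' = {C,S,X2,X3}  orig:{C,S}
  T[2,6] 'aaaab' = {C,S,X2,X3}  orig:{C,S}
  T[3,7] 'aaabb' = {C,S,X2,X3}  orig:{C,S}
  T[2,7] 'aaaabb' = {C,S,X2,X3}  orig:{C,S}

Original NTs in T[2,7] deriving "aaaabb": ["C", "S"]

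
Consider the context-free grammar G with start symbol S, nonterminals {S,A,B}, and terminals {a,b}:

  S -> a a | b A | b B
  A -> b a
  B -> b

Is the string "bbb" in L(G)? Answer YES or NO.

Convert to CNF:
  S -> T0 A | T0 B | T1 T1
  A -> T0 T1
  B -> b
  T0 -> b
  T1 -> a

CYK fill:
  T[0,0] 'b' = {B,T0}  orig:{B}
  T[1,1] 'b' = {B,T0}  orig:{B}
  T[2,2] 'b' = {B,T0}  orig:{B}
  T[0,1] 'bb' = {S}
  T[1,2] 'bb' = {S}
  T[0,2] 'bbb' = ∅

S ∉ T[0,2] ⇒ NO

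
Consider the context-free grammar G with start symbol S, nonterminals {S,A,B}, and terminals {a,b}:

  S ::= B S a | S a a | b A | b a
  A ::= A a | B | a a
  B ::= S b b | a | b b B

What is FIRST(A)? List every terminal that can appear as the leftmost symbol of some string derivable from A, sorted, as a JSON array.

FIRST sets, iterate to fixpoint:
pass 1:
  A via A→a a: +{a}
  B via B→a: +{a}
  B via B→b b B: +{b}
  S via S→B S a: +{a,b}
  S: {a,b}  A: {a}  B: {a,b}
pass 2:
  A via A→B: +{b}
  S: {a,b}  A: {a,b}  B: {a,b}
pass 3: — fixpoint
  S: {a,b}  A: {a,b}  B: {a,b}

FIRST(A) = ["a", "b"]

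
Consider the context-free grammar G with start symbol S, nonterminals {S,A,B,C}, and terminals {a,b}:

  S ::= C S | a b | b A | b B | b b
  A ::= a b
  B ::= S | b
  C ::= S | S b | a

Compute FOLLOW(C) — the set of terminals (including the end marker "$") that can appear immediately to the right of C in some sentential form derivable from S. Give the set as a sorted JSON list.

FIRST sets, iterate to fixpoint:
pass 1:
  A via A→a b: +{a}
  B via B→b: +{b}
  C via C→a: +{a}
  S via S→C S: +{a}
  S via S→b A: +{b}
  FIRST[S]={a,b}  FIRST[A]={a}  FIRST[B]={b}  FIRST[C]={a}
pass 2:
  B via B→S: +{a}
  C via C→S: +{b}
  FIRST[S]={a,b}  FIRST[A]={a}  FIRST[B]={a,b}  FIRST[C]={a,b}
pass 3: (stable)
  FIRST[S]={a,b}  FIRST[A]={a}  FIRST[B]={a,b}  FIRST[C]={a,b}

FOLLOW iteration:
initialize: $ ∈ FOLLOW(S)
pass 1:
  C→S b: FOLLOW(S) ⊇ FIRST(b) = {b}; new: +{b}
  S→C S: FOLLOW(C) ⊇ FIRST(S) = {a,b}; new: +{a,b}
  S→b A: FOLLOW(A) ⊇ FOLLOW(S) ⊇ {$,b}; new: +{$,b}
  S→b B: FOLLOW(B) ⊇ FOLLOW(S) ⊇ {$,b}; new: +{$,b}
  FOLLOW[S]={$,b}  FOLLOW[A]={$,b}  FOLLOW[B]={$,b}  FOLLOW[C]={a,b}
pass 2:
  C→S: FOLLOW(S) ⊇ FOLLOW(C) ⊇ {a,b}; new: +{a}
  S→b A: FOLLOW(A) ⊇ FOLLOW(S) ⊇ {$,a,b}; new: +{a}
  S→b B: FOLLOW(B) ⊇ FOLLOW(S) ⊇ {$,a,b}; new: +{a}
  FOLLOW[S]={$,a,b}  FOLLOW[A]={$,a,b}  FOLLOW[B]={$,a,b}  FOLLOW[C]={a,b}
pass 3: — fixpoint
  FOLLOW[S]={$,a,b}  FOLLOW[A]={$,a,b}  FOLLOW[B]={$,a,b}  FOLLOW[C]={a,b}

FOLLOW(C) = ["a", "b"]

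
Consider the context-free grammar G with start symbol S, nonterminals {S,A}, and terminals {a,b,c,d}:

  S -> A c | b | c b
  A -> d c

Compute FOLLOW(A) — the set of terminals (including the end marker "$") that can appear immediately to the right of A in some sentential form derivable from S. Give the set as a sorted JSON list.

FIRST sets, iterate to fixpoint:
round 1:
  A via A→d c: +{d}
  S via S→A c: +{d}
  S via S→b: +{b}
  S via S→c b: +{c}
  FIRST(S)={b,c,d}  FIRST(A)={d}
round 2: (stable)
  FIRST(S)={b,c,d}  FIRST(A)={d}

FOLLOW iteration:
seed FOLLOW(S) with $
round 1:
  S→A c: FOLLOW(A) ⊇ FIRST(c) = {c}; new: +{c}
  FOLLOW[S]={$}  FOLLOW[A]={c}
round 2: — fixpoint
  FOLLOW[S]={$}  FOLLOW[A]={c}

FOLLOW(A) = ["c"]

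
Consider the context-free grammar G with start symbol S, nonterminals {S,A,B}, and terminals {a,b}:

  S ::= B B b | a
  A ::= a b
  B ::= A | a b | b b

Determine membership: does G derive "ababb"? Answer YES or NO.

Convert to CNF:
  S -> B X2 | a
  A -> T0 T1
  B -> T0 T1 | T1 T1
  T0 -> a
  T1 -> b
  X2 -> B T1

Fill CYK table bottom-up:
  T[0,0] 'a' = {S,T0}  orig:{S}
  T[1,1] 'b' = {T1}  orig:{}
  T[2,2] 'a' = {S,T0}  orig:{S}
  T[3,3] 'b' = {T1}  orig:{}
  T[4,4] 'b' = {T1}  orig:{}
  T[0,1] 'ab' = {A,B}
  T[1,2] 'ba' = ∅
  T[2,3] 'ab' = {A,B}
  T[3,4] 'bb' = {B}
  T[0,2] 'aba' = ∅
  T[1,3] 'bab' = ∅
  T[2,4] 'abb' = {X2}  orig:{}
  T[0,3] 'abab' = ∅
  T[1,4] 'babb' = ∅
  T[0,4] 'ababb' = {S}

S ∈ T[0,4] ⇒ YES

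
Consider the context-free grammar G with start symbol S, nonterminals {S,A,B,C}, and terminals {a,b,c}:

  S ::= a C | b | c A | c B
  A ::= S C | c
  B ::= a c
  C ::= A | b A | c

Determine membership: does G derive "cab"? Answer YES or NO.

Convert to CNF:
  S -> T0 C | T1 A | T1 B | b
  A -> S C | c
  B -> T0 T1
  C -> S C | T2 A | c
  T0 -> a
  T1 -> c
  T2 -> b

CYK table (by increasing span):
  cell(0,0) c: {A,C,T1}  orig:{A,C}
  cell(1,1) a: {T0}  orig:{}
  cell(2,2) b: {S,T2}  orig:{S}
  cell(0,1) ca: ∅
  cell(1,2) ab: ∅
  cell(0,2) cab: ∅

S ∉ T[0,2] ⇒ NO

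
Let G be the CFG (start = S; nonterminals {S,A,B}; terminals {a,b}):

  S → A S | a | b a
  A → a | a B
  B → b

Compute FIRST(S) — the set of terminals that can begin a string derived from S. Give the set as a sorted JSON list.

Compute FIRST by fixpoint:
[1]
  A via A→a: +{a}
  B via B→b: +{b}
  S via S→A S: +{a}
  S via S→b a: +{b}
  S: {a,b}  A: {a}  B: {b}
[2] done
  S: {a,b}  A: {a}  B: {b}

FIRST(S) = ["a", "b"]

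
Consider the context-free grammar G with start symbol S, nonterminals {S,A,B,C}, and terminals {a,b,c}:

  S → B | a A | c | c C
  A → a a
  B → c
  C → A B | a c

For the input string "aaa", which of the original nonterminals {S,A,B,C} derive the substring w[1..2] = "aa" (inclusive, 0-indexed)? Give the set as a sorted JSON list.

CNF form of G:
  S -> T0 A | T1 C | c
  A -> T0 T0
  B -> c
  C -> A B | T0 T1
  T0 -> a
  T1 -> c

Fill CYK table bottom-up (cells [i..j] with 1 ≤ i ≤ j ≤ 2 only):
  [1..1]={T0}  "a"  orig:{}
  [2..2]={T0}  "a"  orig:{}
  [1..2]={A}  "aa"

Original NTs in T[1,2] deriving "aa": ["A"]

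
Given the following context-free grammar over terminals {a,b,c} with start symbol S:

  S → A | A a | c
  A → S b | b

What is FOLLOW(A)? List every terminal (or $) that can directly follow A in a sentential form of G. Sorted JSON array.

FIRST iteration:
round 1:
  A via A→b: +{b}
  S via S→A: +{b}
  S via S→c: +{c}
  FIRST[S]={b,c}  FIRST[A]={b}
round 2:
  A via A→S b: +{c}
  FIRST[S]={b,c}  FIRST[A]={b,c}
round 3: (no change)
  FIRST[S]={b,c}  FIRST[A]={b,c}

Compute FOLLOW by fixpoint:
FOLLOW(S) := {$}
round 1:
  A→S b: FOLLOW(S) ⊇ FIRST(b) = {b}; new: +{b}
  S→A: FOLLOW(A) ⊇ FOLLOW(S) ⊇ {$,b}; new: +{$,b}
  S→A a: FOLLOW(A) ⊇ FIRST(a) = {a}; new: +{a}
  S: {$,b}  A: {$,a,b}
round 2: (no change)
  S: {$,b}  A: {$,a,b}

FOLLOW(A) = ["$", "a", "b"]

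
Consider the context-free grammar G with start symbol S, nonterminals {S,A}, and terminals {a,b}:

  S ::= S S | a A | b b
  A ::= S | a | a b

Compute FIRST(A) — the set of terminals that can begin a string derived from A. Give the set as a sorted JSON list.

FIRST sets, iterate to fixpoint:
pass 1:
  A via A→a: +{a}
  S via S→a A: +{a}
  S via S→b b: +{b}
  FIRST[S]={a,b}  FIRST[A]={a}
pass 2:
  A via A→S: +{b}
  FIRST[S]={a,b}  FIRST[A]={a,b}
pass 3: (stable)
  FIRST[S]={a,b}  FIRST[A]={a,b}

FIRST(A) = ["a", "b"]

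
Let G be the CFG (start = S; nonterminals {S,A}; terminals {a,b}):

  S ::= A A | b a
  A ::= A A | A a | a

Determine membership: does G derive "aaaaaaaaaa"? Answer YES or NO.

CNF form of G:
  S -> A A | T1 T0
  A -> A A | A T0 | a
  T0 -> a
  T1 -> b

Fill CYK table bottom-up:
  T[0,0] 'a' = {A,T0}  orig:{A}
  T[1,1] 'a' = {A,T0}  orig:{A}
  T[2,2] 'a' = {A,T0}  orig:{A}
  T[3,3] 'a' = {A,T0}  orig:{A}
  T[4,4] 'a' = {A,T0}  orig:{A}
  T[5,5] 'a' = {A,T0}  orig:{A}
  T[6,6] 'a' = {A,T0}  orig:{A}
  T[7,7] 'a' = {A,T0}  orig:{A}
  T[8,8] 'a' = {A,T0}  orig:{A}
  T[9,9] 'a' = {A,T0}  orig:{A}
  T[0,1] 'aa' = {A,S}
  T[1,2] 'aa' = {A,S}
  T[2,3] 'aa' = {A,S}
  T[3,4] 'aa' = {A,S}
  T[4,5] 'aa' = {A,S}
  T[5,6] 'aa' = {A,S}
  T[6,7] 'aa' = {A,S}
  T[7,8] 'aa' = {A,S}
  T[8,9] 'aa' = {A,S}
  T[0,2] 'aaa' = {A,S}
  T[1,3] 'aaa' = {A,S}
  T[2,4] 'aaa' = {A,S}
  T[3,5] 'aaa' = {A,S}
  T[4,6] 'aaa' = {A,S}
  T[5,7] 'aaa' = {A,S}
  T[6,8] 'aaa' = {A,S}
  T[7,9] 'aaa' = {A,S}
  T[0,3] 'aaaa' = {A,S}
  T[1,4] 'aaaa' = {A,S}
  T[2,5] 'aaaa' = {A,S}
  T[3,6] 'aaaa' = {A,S}
  T[4,7] 'aaaa' = {A,S}
  T[5,8] 'aaaa' = {A,S}
  T[6,9] 'aaaa' = {A,S}
  T[0,4] 'aaaaa' = {A,S}
  T[1,5] 'aaaaa' = {A,S}
  T[2,6] 'aaaaa' = {A,S}
  T[3,7] 'aaaaa' = {A,S}
  T[4,8] 'aaaaa' = {A,S}
  T[5,9] 'aaaaa' = {A,S}
  T[0,5] 'aaaaaa' = {A,S}
  T[1,6] 'aaaaaa' = {A,S}
  T[2,7] 'aaaaaa' = {A,S}
  T[3,8] 'aaaaaa' = {A,S}
  T[4,9] 'aaaaaa' = {A,S}
  T[0,6] 'aaaaaaa' = {A,S}
  T[1,7] 'aaaaaaa' = {A,S}
  T[2,8] 'aaaaaaa' = {A,S}
  T[3,9] 'aaaaaaa' = {A,S}
  T[0,7] 'aaaaaaaa' = {A,S}
  T[1,8] 'aaaaaaaa' = {A,S}
  T[2,9] 'aaaaaaaa' = {A,S}
  T[0,8] 'aaaaaaaaa' = {A,S}
  T[1,9] 'aaaaaaaaa' = {A,S}
  T[0,9] 'aaaaaaaaaa' = {A,S}

S ∈ T[0,9] ⇒ YES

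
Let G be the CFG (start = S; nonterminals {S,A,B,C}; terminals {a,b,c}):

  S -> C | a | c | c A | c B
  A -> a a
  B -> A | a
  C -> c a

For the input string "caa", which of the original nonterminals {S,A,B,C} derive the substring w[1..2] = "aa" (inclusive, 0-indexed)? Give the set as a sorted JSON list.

Convert to CNF:
  S -> T1 A | T1 B | T1 T0 | a | c
  A -> T0 T0
  B -> T0 T0 | a
  C -> T1 T0
  T0 -> a
  T1 -> c

Fill CYK table bottom-up (cells [i..j] with 1 ≤ i ≤ j ≤ 2 only):
  T[1,1] 'a' = {B,S,T0}  orig:{B,S}
  T[2,2] 'a' = {B,S,T0}  orig:{B,S}
  T[1,2] 'aa' = {A,B}

Original NTs in T[1,2] deriving "aa": ["A", "B"]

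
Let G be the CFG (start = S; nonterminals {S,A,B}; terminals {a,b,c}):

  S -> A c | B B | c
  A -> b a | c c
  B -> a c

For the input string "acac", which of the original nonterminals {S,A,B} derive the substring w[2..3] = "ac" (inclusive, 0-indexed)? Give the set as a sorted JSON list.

CNF form of G:
  S -> A T2 | B B | c
  A -> T0 T1 | T2 T2
  B -> T1 T2
  T0 -> b
  T1 -> a
  T2 -> c

Fill CYK table bottom-up, restricted to cells inside w[2..3]:
  cell(2,2) a: {T1}  orig:{}
  cell(3,3) c: {S,T2}  orig:{S}
  cell(2,3) ac: {B}

Original NTs in T[2,3] deriving "ac": ["B"]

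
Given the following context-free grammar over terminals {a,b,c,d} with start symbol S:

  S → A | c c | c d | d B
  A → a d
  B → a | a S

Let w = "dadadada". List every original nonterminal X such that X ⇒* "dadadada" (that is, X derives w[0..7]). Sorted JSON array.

Convert to CNF:
  S -> T0 T1 | T1 B | T2 T1 | T2 T2
  A -> T0 T1
  B -> T0 S | a
  T0 -> a
  T1 -> d
  T2 -> c

CYK fill — only the sub-triangle for w[0..7]:
  [0..0]={T1}  "d"  orig:{}
  [1..1]={B,T0}  "a"  orig:{B}
  [2..2]={T1}  "d"  orig:{}
  [3..3]={B,T0}  "a"  orig:{B}
  [4..4]={T1}  "d"  orig:{}
  [5..5]={B,T0}  "a"  orig:{B}
  [6..6]={T1}  "d"  orig:{}
  [7..7]={B,T0}  "a"  orig:{B}
  [0..1]={S}  "da"
  [1..2]={A,S}  "ad"
  [2..3]={S}  "da"
  [3..4]={A,S}  "ad"
  [4..5]={S}  "da"
  [5..6]={A,S}  "ad"
  [6..7]={S}  "da"
  [0..2]=∅  "dad"
  [1..3]={B}  "ada"
  [2..4]=∅  "dad"
  [3..5]={B}  "ada"
  [4..6]=∅  "dad"
  [5..7]={B}  "ada"
  [0..3]={S}  "dada"
  [1..4]=∅  "adad"
  [2..5]={S}  "dada"
  [3..6]=∅  "adad"
  [4..7]={S}  "dada"
  [0..4]=∅  "dadad"
  [1..5]={B}  "adada"
  [2..6]=∅  "dadad"
  [3..7]={B}  "adada"
  [0..5]={S}  "dadada"
  [1..6]=∅  "adadad"
  [2..7]={S}  "dadada"
  [0..6]=∅  "dadadad"
  [1..7]={B}  "adadada"
  [0..7]={S}  "dadadada"

Original NTs in T[0,7] deriving "dadadada": ["S"]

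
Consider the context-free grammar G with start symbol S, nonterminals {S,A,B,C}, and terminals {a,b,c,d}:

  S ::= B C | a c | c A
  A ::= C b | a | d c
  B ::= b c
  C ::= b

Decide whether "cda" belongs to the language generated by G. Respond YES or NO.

CNF form of G:
  S -> B C | T2 A | T3 T2
  A -> C T0 | T1 T2 | a
  B -> T0 T2
  C -> b
  T0 -> b
  T1 -> d
  T2 -> c
  T3 -> a

CYK table (by increasing span):
  [0..0]={T2}  "c"  orig:{}
  [1..1]={T1}  "d"  orig:{}
  [2..2]={A,T3}  "a"  orig:{A}
  [0..1]=∅  "cd"
  [1..2]=∅  "da"
  [0..2]=∅  "cda"

S ∉ T[0,2] ⇒ NO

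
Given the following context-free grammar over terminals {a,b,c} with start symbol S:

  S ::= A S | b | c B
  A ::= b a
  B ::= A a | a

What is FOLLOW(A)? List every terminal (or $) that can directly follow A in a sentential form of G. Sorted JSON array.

FIRST iteration:
round 1:
  A via A→b a: +{b}
  B via B→A a: +{b}
  B via B→a: +{a}
  S via S→A S: +{b}
  S via S→c B: +{c}
  FIRST[S]={b,c}  FIRST[A]={b}  FIRST[B]={a,b}
round 2: — fixpoint
  FIRST[S]={b,c}  FIRST[A]={b}  FIRST[B]={a,b}

FOLLOW iteration:
seed FOLLOW(S) with $
iter 1:
  B→A a: FOLLOW(A) ⊇ FIRST(a) = {a}; new: +{a}
  S→A S: FOLLOW(A) ⊇ FIRST(S) = {b,c}; new: +{b,c}
  S→c B: FOLLOW(B) ⊇ FOLLOW(S) ⊇ {$}; new: +{$}
  FOLLOW(S)={$}  FOLLOW(A)={a,b,c}  FOLLOW(B)={$}
iter 2: — fixpoint
  FOLLOW(S)={$}  FOLLOW(A)={a,b,c}  FOLLOW(B)={$}

FOLLOW(A) = ["a", "b", "c"]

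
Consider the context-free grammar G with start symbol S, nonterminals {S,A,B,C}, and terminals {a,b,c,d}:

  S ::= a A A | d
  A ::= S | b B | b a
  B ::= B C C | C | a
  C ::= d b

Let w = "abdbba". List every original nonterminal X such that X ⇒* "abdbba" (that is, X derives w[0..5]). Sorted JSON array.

CNF form of G:
  S -> T0 X5 | d
  A -> T0 X3 | T1 B | T1 T0 | d
  B -> B X4 | T2 T1 | a
  C -> T2 T1
  T0 -> a
  T1 -> b
  T2 -> d
  X3 -> A A
  X4 -> C C
  X5 -> A A

CYK fill, restricted to cells inside w[0..5]:
  cell(0,0) a: {B,T0}  orig:{B}
  cell(1,1) b: {T1}  orig:{}
  cell(2,2) d: {A,S,T2}  orig:{A,S}
  cell(3,3) b: {T1}  orig:{}
  cell(4,4) b: {T1}  orig:{}
  cell(5,5) a: {B,T0}  orig:{B}
  cell(0,1) ab: ∅
  cell(1,2) bd: ∅
  cell(2,3) db: {B,C}
  cell(3,4) bb: ∅
  cell(4,5) ba: {A}
  cell(0,2) abd: ∅
  cell(1,3) bdb: {A}
  cell(2,4) dbb: ∅
  cell(3,5) bba: ∅
  cell(0,3) abdb: ∅
  cell(1,4) bdbb: ∅
  cell(2,5) dbba: ∅
  cell(0,4) abdbb: ∅
  cell(1,5) bdbba: {X3,X5}  orig:{}
  cell(0,5) abdbba: {A,S}

Original NTs in T[0,5] deriving "abdbba": ["A", "S"]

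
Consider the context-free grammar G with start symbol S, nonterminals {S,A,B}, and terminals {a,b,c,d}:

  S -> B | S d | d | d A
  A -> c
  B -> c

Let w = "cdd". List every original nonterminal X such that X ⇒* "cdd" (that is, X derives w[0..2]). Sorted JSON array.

CNF form of G:
  S -> S T0 | T0 A | c | d
  A -> c
  B -> c
  T0 -> d

Fill CYK table bottom-up, restricted to cells inside w[0..2]:
  T[0,0] 'c' = {A,B,S}
  T[1,1] 'd' = {S,T0}  orig:{S}
  T[2,2] 'd' = {S,T0}  orig:{S}
  T[0,1] 'cd' = {S}
  T[1,2] 'dd' = {S}
  T[0,2] 'cdd' = {S}

Original NTs in T[0,2] deriving "cdd": ["S"]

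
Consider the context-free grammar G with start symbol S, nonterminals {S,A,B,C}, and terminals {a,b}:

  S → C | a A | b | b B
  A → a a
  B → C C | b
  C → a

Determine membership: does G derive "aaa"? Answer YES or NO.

CNF form of G:
  S -> T0 A | T1 B | a | b
  A -> T0 T0
  B -> C C | b
  C -> a
  T0 -> a
  T1 -> b

CYK table (by increasing span):
  [0..0]={C,S,T0}  "a"  orig:{C,S}
  [1..1]={C,S,T0}  "a"  orig:{C,S}
  [2..2]={C,S,T0}  "a"  orig:{C,S}
  [0..1]={A,B}  "aa"
  [1..2]={A,B}  "aa"
  [0..2]={S}  "aaa"

S ∈ T[0,2] ⇒ YES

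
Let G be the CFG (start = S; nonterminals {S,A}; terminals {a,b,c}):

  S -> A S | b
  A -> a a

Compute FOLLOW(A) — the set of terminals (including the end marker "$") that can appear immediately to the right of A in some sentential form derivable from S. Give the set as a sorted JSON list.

FIRST iteration:
iter 1:
  A via A→a a: +{a}
  S via S→A S: +{a}
  S via S→b: +{b}
  FIRST(S)={a,b}  FIRST(A)={a}
iter 2: done
  FIRST(S)={a,b}  FIRST(A)={a}

FOLLOW iteration:
seed FOLLOW(S) with $
round 1:
  S→A S: FOLLOW(A) ⊇ FIRST(S) = {a,b}; new: +{a,b}
  S: {$}  A: {a,b}
round 2: (stable)
  S: {$}  A: {a,b}

FOLLOW(A) = ["a", "b"]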